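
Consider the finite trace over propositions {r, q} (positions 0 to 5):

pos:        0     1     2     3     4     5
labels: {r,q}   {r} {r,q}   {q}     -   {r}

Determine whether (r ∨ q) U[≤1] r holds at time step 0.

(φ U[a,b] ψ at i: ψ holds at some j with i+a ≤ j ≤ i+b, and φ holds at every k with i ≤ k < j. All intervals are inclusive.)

Holds

Need some j in [0,1] with r, and (r ∨ q) at every k in [0,j-1].
  j=0: r holds; no prefix to check → satisfied.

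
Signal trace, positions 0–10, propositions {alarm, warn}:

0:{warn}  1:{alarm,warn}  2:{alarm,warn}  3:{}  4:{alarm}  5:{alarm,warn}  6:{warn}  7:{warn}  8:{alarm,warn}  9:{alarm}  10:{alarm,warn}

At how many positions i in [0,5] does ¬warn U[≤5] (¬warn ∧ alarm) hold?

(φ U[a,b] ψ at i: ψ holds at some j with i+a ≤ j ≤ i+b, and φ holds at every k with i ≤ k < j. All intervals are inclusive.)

Evaluate at each i in [0,5]:
  i=0: ✗ (lhs fails at k=0 before rhs at j=4)
  i=1: ✗ (lhs fails at k=1 before rhs at j=4)
  i=2: ✗ (lhs fails at k=2 before rhs at j=4)
  i=3: ✓ (rhs at j=4; lhs holds on [3,3])
  i=4: ✓ (rhs at j=4)
  i=5: ✗ (lhs fails at k=5 before rhs at j=9)
Positions where it holds: {3, 4} → 2.

2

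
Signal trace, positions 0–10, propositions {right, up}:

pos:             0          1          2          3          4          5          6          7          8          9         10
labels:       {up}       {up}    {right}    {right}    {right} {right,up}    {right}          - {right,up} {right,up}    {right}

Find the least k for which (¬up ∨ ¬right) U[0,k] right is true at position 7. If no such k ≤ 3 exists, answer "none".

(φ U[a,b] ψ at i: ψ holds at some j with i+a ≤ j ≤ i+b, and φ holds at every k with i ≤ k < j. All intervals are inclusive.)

Need earliest j ≥ 7 with right, and (¬up ∨ ¬right) at every k in [7,j-1].
  j=7: rhs fails.
  j=8: rhs holds; lhs holds on [7,7]. k = 1.

1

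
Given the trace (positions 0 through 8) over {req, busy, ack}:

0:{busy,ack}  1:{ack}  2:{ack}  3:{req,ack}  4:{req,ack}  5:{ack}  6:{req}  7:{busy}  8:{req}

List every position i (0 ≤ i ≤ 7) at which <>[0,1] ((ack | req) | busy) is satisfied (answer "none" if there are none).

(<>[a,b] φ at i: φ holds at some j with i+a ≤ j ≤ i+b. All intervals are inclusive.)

Evaluate at each i in [0,7]:
  i=0: ✓ (witness j=0)
  i=1: ✓ (witness j=1)
  i=2: ✓ (witness j=2)
  i=3: ✓ (witness j=3)
  i=4: ✓ (witness j=4)
  i=5: ✓ (witness j=5)
  i=6: ✓ (witness j=6)
  i=7: ✓ (witness j=7)

0, 1, 2, 3, 4, 5, 6, 7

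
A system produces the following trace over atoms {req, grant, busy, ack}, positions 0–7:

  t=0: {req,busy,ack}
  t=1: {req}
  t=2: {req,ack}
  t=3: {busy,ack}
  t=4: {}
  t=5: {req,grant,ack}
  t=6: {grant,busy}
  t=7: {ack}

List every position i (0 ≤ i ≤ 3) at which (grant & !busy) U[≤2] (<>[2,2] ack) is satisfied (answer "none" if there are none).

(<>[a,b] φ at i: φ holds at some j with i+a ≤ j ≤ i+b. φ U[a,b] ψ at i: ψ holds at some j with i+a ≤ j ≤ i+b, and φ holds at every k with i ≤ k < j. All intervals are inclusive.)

Evaluate at each i in [0,3]:
  i=0: ✓ (rhs at j=0)
  i=1: ✓ (rhs at j=1)
  i=2: ✗ (lhs fails at k=2 before rhs at j=3)
  i=3: ✓ (rhs at j=3)

0, 1, 3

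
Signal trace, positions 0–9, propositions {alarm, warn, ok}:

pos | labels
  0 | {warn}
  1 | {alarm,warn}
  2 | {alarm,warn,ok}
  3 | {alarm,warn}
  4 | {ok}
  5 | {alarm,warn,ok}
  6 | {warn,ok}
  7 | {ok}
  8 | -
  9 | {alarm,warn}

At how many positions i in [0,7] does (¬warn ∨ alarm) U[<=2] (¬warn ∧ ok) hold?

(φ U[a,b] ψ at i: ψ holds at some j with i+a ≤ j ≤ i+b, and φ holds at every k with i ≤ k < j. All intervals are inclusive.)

Evaluate at each i in [0,7]:
  i=0: ✗ (no rhs in [0,2])
  i=1: ✗ (no rhs in [1,3])
  i=2: ✓ (rhs at j=4; lhs holds on [2,3])
  i=3: ✓ (rhs at j=4; lhs holds on [3,3])
  i=4: ✓ (rhs at j=4)
  i=5: ✗ (lhs fails at k=6 before rhs at j=7)
  i=6: ✗ (lhs fails at k=6 before rhs at j=7)
  i=7: ✓ (rhs at j=7)
Positions where it holds: {2, 3, 4, 7} → 4.

4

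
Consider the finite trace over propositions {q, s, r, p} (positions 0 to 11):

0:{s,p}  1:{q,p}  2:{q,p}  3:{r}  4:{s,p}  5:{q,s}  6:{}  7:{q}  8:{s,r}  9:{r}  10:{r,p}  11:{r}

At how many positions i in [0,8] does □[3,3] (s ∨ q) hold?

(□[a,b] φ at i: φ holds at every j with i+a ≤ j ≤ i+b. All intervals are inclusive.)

4

Evaluate at each i in [0,8]:
  i=0: ✗ (fails at j=3)
  i=1: ✓ (all of [4,4])
  i=2: ✓ (all of [5,5])
  i=3: ✗ (fails at j=6)
  i=4: ✓ (all of [7,7])
  i=5: ✓ (all of [8,8])
  i=6: ✗ (fails at j=9)
  i=7: ✗ (fails at j=10)
  i=8: ✗ (fails at j=11)
Positions where it holds: {1, 2, 4, 5} → 4.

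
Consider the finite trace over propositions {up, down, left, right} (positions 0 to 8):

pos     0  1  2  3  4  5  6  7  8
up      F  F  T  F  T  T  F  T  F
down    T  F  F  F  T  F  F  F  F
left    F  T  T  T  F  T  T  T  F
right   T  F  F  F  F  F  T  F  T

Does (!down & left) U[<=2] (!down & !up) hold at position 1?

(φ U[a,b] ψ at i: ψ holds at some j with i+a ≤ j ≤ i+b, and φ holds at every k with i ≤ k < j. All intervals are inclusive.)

Need some j in [1,3] with (!down & !up), and (!down & left) at every k in [1,j-1].
  j=1: (!down & !up) holds; no prefix to check → satisfied.

True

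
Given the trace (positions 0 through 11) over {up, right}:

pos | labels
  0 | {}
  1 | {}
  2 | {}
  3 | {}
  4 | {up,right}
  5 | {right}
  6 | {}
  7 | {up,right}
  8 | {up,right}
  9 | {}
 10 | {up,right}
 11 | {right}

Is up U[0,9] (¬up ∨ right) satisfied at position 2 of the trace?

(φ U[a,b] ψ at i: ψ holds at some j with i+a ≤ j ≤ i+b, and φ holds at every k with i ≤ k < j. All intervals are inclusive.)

Need some j in [2,11] with (¬up ∨ right), and up at every k in [2,j-1].
  j=2: (¬up ∨ right) holds; no prefix to check → satisfied.

True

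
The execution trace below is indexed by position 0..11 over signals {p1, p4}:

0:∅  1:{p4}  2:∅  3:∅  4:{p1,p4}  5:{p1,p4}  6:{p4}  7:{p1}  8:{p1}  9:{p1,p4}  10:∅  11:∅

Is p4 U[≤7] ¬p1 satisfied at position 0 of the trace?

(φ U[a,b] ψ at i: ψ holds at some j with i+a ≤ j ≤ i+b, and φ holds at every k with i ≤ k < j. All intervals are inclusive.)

True

Need some j in [0,7] with ¬p1, and p4 at every k in [0,j-1].
  j=0: ¬p1 holds; no prefix to check → satisfied.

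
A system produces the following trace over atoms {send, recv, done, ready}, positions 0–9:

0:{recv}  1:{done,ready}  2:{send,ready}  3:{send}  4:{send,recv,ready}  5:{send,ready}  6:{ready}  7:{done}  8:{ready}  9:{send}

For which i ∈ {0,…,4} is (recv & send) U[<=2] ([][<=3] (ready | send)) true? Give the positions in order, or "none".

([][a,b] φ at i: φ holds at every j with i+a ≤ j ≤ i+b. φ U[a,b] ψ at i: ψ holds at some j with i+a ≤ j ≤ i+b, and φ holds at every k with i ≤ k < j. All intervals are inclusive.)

1, 2, 3

Evaluate at each i in [0,4]:
  i=0: ✗ (lhs fails at k=0 before rhs at j=1)
  i=1: ✓ (rhs at j=1)
  i=2: ✓ (rhs at j=2)
  i=3: ✓ (rhs at j=3)
  i=4: ✗ (no rhs in [4,6])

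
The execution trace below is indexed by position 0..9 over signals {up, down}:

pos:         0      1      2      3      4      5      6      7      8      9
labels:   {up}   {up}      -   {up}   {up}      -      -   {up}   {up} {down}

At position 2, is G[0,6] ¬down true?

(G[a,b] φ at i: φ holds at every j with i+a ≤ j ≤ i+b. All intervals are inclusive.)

Check ¬down at every j in [2,8]:
  j=2: true
  j=3: true
  j=4: true
  j=5: true
  j=6: true
  j=7: true
  j=8: true
All positions satisfy it → formula holds.

Holds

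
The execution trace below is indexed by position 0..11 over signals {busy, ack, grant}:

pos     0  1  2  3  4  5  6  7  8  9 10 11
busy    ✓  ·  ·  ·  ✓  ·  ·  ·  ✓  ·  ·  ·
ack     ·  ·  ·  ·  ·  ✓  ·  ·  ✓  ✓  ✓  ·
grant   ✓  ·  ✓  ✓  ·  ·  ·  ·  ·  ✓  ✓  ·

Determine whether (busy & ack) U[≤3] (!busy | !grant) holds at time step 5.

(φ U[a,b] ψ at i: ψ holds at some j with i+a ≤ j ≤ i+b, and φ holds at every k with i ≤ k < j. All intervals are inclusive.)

True

Need some j in [5,8] with (!busy | !grant), and (busy & ack) at every k in [5,j-1].
  j=5: (!busy | !grant) holds; no prefix to check → satisfied.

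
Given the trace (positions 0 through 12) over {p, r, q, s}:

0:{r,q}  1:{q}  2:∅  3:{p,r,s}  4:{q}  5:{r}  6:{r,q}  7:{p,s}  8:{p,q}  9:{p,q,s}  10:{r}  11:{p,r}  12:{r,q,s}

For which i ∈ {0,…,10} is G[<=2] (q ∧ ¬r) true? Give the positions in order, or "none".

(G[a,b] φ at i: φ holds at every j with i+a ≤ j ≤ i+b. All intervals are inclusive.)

none

Evaluate at each i in [0,10]:
  i=0: ✗ (fails at j=0)
  i=1: ✗ (fails at j=2)
  i=2: ✗ (fails at j=2)
  i=3: ✗ (fails at j=3)
  i=4: ✗ (fails at j=5)
  i=5: ✗ (fails at j=5)
  i=6: ✗ (fails at j=6)
  i=7: ✗ (fails at j=7)
  i=8: ✗ (fails at j=10)
  i=9: ✗ (fails at j=10)
  i=10: ✗ (fails at j=10)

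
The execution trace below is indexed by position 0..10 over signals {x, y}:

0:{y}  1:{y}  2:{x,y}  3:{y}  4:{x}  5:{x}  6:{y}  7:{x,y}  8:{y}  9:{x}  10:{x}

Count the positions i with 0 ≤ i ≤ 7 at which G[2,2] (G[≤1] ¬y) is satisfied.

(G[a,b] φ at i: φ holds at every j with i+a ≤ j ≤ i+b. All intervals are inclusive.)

2

Evaluate at each i in [0,7]:
  i=0: ✗ (fails at j=2)
  i=1: ✗ (fails at j=3)
  i=2: ✓ (all of [4,4])
  i=3: ✗ (fails at j=5)
  i=4: ✗ (fails at j=6)
  i=5: ✗ (fails at j=7)
  i=6: ✗ (fails at j=8)
  i=7: ✓ (all of [9,9])
Positions where it holds: {2, 7} → 2.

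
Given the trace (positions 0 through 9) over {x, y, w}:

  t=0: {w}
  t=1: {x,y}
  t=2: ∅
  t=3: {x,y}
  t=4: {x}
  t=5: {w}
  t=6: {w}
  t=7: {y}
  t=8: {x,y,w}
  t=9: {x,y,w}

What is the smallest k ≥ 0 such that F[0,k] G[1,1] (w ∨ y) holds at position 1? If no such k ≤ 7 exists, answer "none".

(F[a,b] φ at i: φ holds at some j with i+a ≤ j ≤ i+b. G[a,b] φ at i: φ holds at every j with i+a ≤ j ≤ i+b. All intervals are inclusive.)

1

Scan j = 1,2,… for G[1,1] (w ∨ y):
  j=1: fails
  j=2: holds
First hit at j=2, so smallest k = 2-1 = 1.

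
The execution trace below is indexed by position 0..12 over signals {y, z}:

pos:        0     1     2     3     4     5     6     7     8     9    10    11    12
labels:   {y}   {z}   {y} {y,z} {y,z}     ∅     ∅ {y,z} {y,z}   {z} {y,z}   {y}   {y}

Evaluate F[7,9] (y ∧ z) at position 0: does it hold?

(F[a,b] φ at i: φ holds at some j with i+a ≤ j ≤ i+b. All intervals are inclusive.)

Check (y ∧ z) at each j in [7,9]:
  j=7: true
  j=8: true
  j=9: false
Found at j=7 → formula holds.

Holds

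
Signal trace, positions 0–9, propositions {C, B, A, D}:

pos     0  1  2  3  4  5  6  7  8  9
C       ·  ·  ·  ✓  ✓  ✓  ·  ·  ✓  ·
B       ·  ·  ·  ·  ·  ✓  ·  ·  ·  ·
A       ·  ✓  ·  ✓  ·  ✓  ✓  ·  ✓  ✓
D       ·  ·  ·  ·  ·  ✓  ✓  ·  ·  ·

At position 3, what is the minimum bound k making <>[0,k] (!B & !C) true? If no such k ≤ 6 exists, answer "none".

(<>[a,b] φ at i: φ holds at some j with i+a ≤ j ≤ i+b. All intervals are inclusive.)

Scan j = 3,4,… for (!B & !C):
  j=3: fails
  j=4: fails
  j=5: fails
  j=6: holds
First hit at j=6, so smallest k = 6-3 = 3.

3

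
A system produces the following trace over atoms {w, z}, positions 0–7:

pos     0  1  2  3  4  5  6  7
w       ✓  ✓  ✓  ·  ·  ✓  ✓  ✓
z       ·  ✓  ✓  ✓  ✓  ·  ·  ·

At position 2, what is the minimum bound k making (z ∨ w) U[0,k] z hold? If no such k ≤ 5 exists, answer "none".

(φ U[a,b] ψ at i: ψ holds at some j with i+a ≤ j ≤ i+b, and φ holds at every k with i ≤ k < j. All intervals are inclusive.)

0

Need earliest j ≥ 2 with z, and (z ∨ w) at every k in [2,j-1].
  j=2: rhs holds (empty prefix). k = 0.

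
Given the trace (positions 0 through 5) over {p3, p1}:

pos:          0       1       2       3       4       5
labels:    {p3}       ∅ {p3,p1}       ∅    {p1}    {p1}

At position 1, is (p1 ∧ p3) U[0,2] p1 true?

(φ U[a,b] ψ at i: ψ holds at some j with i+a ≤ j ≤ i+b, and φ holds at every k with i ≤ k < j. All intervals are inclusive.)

Need some j in [1,3] with p1, and (p1 ∧ p3) at every k in [1,j-1].
  j=1: p1 false.
  j=2: p1 holds, but (p1 ∧ p3) fails at k=1 → not this j.
  j=3: p1 false.
No j in the window works → until fails.

No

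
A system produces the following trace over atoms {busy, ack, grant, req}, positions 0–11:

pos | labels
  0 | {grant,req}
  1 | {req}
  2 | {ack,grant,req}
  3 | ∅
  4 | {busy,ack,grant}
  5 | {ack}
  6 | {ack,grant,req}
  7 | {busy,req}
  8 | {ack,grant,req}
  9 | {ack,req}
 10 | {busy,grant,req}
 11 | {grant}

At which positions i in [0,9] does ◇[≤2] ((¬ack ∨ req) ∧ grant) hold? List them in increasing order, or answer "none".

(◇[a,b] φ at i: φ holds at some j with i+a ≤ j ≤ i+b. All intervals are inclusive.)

Evaluate at each i in [0,9]:
  i=0: ✓ (witness j=0)
  i=1: ✓ (witness j=2)
  i=2: ✓ (witness j=2)
  i=3: ✗ (none in [3,5])
  i=4: ✓ (witness j=6)
  i=5: ✓ (witness j=6)
  i=6: ✓ (witness j=6)
  i=7: ✓ (witness j=8)
  i=8: ✓ (witness j=8)
  i=9: ✓ (witness j=10)

0, 1, 2, 4, 5, 6, 7, 8, 9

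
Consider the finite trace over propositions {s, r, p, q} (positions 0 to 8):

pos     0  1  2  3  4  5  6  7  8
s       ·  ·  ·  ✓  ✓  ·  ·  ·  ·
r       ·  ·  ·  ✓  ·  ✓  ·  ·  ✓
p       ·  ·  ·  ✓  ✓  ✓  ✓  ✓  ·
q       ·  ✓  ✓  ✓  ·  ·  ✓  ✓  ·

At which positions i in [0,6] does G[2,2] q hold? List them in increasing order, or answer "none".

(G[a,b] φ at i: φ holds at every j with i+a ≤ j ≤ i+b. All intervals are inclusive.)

0, 1, 4, 5

Evaluate at each i in [0,6]:
  i=0: ✓ (all of [2,2])
  i=1: ✓ (all of [3,3])
  i=2: ✗ (fails at j=4)
  i=3: ✗ (fails at j=5)
  i=4: ✓ (all of [6,6])
  i=5: ✓ (all of [7,7])
  i=6: ✗ (fails at j=8)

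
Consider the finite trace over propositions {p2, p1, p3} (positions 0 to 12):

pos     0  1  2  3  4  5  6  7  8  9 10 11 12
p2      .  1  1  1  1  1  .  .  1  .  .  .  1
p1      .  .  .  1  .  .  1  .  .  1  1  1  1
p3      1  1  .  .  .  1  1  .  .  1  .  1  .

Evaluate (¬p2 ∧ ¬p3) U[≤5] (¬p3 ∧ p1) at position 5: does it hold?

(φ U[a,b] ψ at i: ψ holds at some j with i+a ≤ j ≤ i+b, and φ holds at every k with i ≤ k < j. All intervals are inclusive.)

Need some j in [5,10] with (¬p3 ∧ p1), and (¬p2 ∧ ¬p3) at every k in [5,j-1].
  j=5: (¬p3 ∧ p1) false.
  j=6: (¬p3 ∧ p1) false.
  j=7: (¬p3 ∧ p1) false.
  j=8: (¬p3 ∧ p1) false.
  j=9: (¬p3 ∧ p1) false.
  j=10: (¬p3 ∧ p1) holds, but (¬p2 ∧ ¬p3) fails at k=5 → not this j.
No j in the window works → until fails.

False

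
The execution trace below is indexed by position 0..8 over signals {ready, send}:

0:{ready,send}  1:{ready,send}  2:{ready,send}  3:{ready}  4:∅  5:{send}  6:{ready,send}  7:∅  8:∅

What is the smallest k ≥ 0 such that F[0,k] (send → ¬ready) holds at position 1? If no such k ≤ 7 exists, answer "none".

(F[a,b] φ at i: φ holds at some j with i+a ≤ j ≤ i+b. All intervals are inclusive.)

2

Scan j = 1,2,… for (send → ¬ready):
  j=1: fails
  j=2: fails
  j=3: holds
First hit at j=3, so smallest k = 3-1 = 2.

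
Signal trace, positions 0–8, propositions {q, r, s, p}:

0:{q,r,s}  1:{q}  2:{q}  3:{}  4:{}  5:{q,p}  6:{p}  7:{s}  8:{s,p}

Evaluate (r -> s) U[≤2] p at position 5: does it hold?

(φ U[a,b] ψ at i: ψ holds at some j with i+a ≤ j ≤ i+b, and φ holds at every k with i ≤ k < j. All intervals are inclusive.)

Need some j in [5,7] with p, and (r -> s) at every k in [5,j-1].
  j=5: p holds; no prefix to check → satisfied.

Holds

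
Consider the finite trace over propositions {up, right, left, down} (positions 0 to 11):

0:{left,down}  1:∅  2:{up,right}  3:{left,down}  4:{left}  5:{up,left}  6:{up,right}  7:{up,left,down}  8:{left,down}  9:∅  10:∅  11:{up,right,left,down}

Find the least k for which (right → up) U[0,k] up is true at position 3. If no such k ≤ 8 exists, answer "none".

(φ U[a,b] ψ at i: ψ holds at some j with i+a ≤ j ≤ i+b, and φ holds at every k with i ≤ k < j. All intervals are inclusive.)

Need earliest j ≥ 3 with up, and (right → up) at every k in [3,j-1].
  j=3: rhs fails.
  j=4: rhs fails.
  j=5: rhs holds; lhs holds on [3,4]. k = 2.

2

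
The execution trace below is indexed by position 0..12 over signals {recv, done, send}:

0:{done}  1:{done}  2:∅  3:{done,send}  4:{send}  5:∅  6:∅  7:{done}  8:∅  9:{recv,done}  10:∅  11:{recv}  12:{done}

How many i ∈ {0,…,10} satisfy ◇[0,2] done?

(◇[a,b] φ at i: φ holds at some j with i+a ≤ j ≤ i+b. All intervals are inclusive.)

Evaluate at each i in [0,10]:
  i=0: ✓ (witness j=0)
  i=1: ✓ (witness j=1)
  i=2: ✓ (witness j=3)
  i=3: ✓ (witness j=3)
  i=4: ✗ (none in [4,6])
  i=5: ✓ (witness j=7)
  i=6: ✓ (witness j=7)
  i=7: ✓ (witness j=7)
  i=8: ✓ (witness j=9)
  i=9: ✓ (witness j=9)
  i=10: ✓ (witness j=12)
Positions where it holds: {0, 1, 2, 3, 5, 6, 7, 8, 9, 10} → 10.

10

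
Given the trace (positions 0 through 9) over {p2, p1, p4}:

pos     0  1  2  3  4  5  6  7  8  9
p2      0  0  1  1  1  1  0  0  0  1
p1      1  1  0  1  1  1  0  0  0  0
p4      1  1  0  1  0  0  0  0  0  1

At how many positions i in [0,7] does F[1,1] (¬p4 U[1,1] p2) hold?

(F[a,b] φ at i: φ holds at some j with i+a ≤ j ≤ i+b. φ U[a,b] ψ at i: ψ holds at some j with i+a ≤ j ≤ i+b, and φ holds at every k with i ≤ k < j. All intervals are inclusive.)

Evaluate at each i in [0,7]:
  i=0: ✗ (none in [1,1])
  i=1: ✓ (witness j=2)
  i=2: ✗ (none in [3,3])
  i=3: ✓ (witness j=4)
  i=4: ✗ (none in [5,5])
  i=5: ✗ (none in [6,6])
  i=6: ✗ (none in [7,7])
  i=7: ✓ (witness j=8)
Positions where it holds: {1, 3, 7} → 3.

3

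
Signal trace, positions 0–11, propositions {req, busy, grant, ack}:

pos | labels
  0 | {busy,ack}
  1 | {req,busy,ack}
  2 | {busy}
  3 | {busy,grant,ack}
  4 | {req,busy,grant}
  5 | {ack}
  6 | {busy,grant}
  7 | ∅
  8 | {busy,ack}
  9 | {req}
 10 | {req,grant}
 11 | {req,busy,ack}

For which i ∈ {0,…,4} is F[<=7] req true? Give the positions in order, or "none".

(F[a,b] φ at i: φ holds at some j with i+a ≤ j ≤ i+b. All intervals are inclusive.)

Evaluate at each i in [0,4]:
  i=0: ✓ (witness j=1)
  i=1: ✓ (witness j=1)
  i=2: ✓ (witness j=4)
  i=3: ✓ (witness j=4)
  i=4: ✓ (witness j=4)

0, 1, 2, 3, 4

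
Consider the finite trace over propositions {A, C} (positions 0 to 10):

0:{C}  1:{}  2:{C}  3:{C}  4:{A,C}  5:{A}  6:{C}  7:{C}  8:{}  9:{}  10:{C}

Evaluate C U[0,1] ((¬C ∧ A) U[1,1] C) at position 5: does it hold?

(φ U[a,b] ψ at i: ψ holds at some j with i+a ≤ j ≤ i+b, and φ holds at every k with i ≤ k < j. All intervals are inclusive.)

Holds

Need some j in [5,6] with ((¬C ∧ A) U[1,1] C), and C at every k in [5,j-1].
  j=5: ((¬C ∧ A) U[1,1] C) holds; no prefix to check → satisfied.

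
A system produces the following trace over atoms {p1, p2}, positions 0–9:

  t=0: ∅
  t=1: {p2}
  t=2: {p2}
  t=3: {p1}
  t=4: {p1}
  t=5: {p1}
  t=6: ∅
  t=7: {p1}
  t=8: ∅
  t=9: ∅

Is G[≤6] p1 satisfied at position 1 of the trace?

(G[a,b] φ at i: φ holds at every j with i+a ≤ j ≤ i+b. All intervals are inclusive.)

False

Check p1 at every j in [1,7]:
  j=1: false
  j=2: false
  j=3: true
  j=4: true
  j=5: true
  j=6: false
  j=7: true
Fails at j=1 → formula fails.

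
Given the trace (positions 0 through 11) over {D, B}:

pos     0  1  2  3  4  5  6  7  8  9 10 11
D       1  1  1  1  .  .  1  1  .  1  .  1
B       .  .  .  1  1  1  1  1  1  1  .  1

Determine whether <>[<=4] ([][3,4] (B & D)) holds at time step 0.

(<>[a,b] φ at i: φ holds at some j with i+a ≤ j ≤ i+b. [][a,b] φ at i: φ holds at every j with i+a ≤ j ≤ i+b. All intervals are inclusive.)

Check [][3,4] (B & D) at each j in [0,4]:
  j=0: fails at 4
  j=1: fails at 4
  j=2: fails at 5
  j=3: holds on [6,7]
  j=4: fails at 8
Found at j=3 → formula holds.

Yes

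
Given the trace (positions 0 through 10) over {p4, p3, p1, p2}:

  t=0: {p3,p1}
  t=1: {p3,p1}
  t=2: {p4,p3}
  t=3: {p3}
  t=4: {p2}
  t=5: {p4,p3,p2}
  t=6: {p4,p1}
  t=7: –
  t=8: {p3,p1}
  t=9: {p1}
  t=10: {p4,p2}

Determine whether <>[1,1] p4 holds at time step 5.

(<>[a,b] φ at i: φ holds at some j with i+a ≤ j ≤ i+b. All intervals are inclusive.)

Check p4 at each j in [6,6]:
  j=6: true
Found at j=6 → formula holds.

True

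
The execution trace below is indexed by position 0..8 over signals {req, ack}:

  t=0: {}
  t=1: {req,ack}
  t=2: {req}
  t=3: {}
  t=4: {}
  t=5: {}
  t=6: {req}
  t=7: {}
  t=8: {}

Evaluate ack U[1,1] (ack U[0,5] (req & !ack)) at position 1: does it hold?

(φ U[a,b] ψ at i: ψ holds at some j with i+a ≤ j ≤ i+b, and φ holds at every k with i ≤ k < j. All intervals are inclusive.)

True

Need some j in [2,2] with (ack U[0,5] (req & !ack)), and ack at every k in [1,j-1].
  j=2: (ack U[0,5] (req & !ack)) holds; ack holds at every k in [1,1] → satisfied.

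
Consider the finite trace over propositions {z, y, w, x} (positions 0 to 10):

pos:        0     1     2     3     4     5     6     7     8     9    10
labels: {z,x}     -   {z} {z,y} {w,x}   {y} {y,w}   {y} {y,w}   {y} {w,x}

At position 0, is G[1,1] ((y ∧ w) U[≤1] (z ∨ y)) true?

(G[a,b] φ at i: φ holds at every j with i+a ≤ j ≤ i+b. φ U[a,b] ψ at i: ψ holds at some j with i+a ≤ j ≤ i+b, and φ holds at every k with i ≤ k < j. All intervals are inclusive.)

Check ((y ∧ w) U[≤1] (z ∨ y)) at every j in [1,1]:
  j=1: fails
Fails at j=1 → formula fails.

No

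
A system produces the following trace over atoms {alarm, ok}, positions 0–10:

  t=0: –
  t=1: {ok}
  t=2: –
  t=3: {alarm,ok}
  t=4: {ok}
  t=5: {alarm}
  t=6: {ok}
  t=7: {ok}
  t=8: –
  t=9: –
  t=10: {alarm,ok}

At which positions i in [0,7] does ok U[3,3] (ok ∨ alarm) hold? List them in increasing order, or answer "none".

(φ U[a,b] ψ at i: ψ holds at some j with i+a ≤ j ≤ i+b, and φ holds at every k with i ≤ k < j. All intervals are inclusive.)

Evaluate at each i in [0,7]:
  i=0: ✗ (lhs fails at k=0 before rhs at j=3)
  i=1: ✗ (lhs fails at k=2 before rhs at j=4)
  i=2: ✗ (lhs fails at k=2 before rhs at j=5)
  i=3: ✗ (lhs fails at k=5 before rhs at j=6)
  i=4: ✗ (lhs fails at k=5 before rhs at j=7)
  i=5: ✗ (no rhs in [8,8])
  i=6: ✗ (no rhs in [9,9])
  i=7: ✗ (lhs fails at k=8 before rhs at j=10)

none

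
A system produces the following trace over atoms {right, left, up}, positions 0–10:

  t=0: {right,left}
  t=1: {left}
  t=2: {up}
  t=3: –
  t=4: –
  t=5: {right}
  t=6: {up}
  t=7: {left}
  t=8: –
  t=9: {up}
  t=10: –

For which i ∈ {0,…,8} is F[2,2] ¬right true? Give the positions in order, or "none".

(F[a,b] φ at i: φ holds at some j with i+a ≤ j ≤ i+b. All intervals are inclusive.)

0, 1, 2, 4, 5, 6, 7, 8

Evaluate at each i in [0,8]:
  i=0: ✓ (witness j=2)
  i=1: ✓ (witness j=3)
  i=2: ✓ (witness j=4)
  i=3: ✗ (none in [5,5])
  i=4: ✓ (witness j=6)
  i=5: ✓ (witness j=7)
  i=6: ✓ (witness j=8)
  i=7: ✓ (witness j=9)
  i=8: ✓ (witness j=10)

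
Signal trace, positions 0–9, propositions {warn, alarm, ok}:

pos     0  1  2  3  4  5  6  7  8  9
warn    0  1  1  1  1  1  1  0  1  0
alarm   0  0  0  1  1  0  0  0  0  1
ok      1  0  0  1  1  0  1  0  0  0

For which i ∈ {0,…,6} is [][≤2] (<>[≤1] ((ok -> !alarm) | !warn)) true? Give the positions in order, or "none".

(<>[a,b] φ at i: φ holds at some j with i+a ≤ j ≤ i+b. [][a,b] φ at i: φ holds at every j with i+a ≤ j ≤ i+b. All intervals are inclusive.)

Evaluate at each i in [0,6]:
  i=0: ✓ (all of [0,2])
  i=1: ✗ (fails at j=3)
  i=2: ✗ (fails at j=3)
  i=3: ✗ (fails at j=3)
  i=4: ✓ (all of [4,6])
  i=5: ✓ (all of [5,7])
  i=6: ✓ (all of [6,8])

0, 4, 5, 6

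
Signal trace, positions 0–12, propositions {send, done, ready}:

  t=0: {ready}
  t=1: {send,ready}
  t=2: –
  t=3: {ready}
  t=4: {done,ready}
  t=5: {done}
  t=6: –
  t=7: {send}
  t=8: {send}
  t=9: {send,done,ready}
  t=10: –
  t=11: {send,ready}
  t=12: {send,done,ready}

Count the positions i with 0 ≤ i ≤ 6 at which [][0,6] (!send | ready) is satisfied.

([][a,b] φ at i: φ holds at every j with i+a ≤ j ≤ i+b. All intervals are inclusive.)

1

Evaluate at each i in [0,6]:
  i=0: ✓ (all of [0,6])
  i=1: ✗ (fails at j=7)
  i=2: ✗ (fails at j=7)
  i=3: ✗ (fails at j=7)
  i=4: ✗ (fails at j=7)
  i=5: ✗ (fails at j=7)
  i=6: ✗ (fails at j=7)
Positions where it holds: {0} → 1.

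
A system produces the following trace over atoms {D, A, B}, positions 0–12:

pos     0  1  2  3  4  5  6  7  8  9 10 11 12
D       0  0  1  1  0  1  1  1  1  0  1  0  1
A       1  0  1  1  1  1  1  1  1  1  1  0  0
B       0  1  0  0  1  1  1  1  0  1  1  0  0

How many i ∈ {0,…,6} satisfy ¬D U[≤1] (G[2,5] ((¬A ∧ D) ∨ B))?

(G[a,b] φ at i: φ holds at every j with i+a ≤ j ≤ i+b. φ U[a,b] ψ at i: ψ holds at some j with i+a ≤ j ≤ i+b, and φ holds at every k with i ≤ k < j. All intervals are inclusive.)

Evaluate at each i in [0,6]:
  i=0: ✗ (no rhs in [0,1])
  i=1: ✓ (rhs at j=2; lhs holds on [1,1])
  i=2: ✓ (rhs at j=2)
  i=3: ✗ (no rhs in [3,4])
  i=4: ✗ (no rhs in [4,5])
  i=5: ✗ (no rhs in [5,6])
  i=6: ✗ (no rhs in [6,7])
Positions where it holds: {1, 2} → 2.

2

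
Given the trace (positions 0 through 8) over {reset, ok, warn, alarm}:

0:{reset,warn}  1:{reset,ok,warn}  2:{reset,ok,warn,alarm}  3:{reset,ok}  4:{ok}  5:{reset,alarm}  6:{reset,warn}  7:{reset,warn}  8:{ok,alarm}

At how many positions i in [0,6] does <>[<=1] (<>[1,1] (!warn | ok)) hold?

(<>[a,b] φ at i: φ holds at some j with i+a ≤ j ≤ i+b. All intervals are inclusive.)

Evaluate at each i in [0,6]:
  i=0: ✓ (witness j=0)
  i=1: ✓ (witness j=1)
  i=2: ✓ (witness j=2)
  i=3: ✓ (witness j=3)
  i=4: ✓ (witness j=4)
  i=5: ✗ (none in [5,6])
  i=6: ✓ (witness j=7)
Positions where it holds: {0, 1, 2, 3, 4, 6} → 6.

6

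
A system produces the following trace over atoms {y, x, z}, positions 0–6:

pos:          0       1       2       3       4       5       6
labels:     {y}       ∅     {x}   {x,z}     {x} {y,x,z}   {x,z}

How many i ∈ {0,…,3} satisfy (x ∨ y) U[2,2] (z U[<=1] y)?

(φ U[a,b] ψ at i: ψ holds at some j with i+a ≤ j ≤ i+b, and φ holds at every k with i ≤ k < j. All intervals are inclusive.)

Evaluate at each i in [0,3]:
  i=0: ✗ (no rhs in [2,2])
  i=1: ✗ (no rhs in [3,3])
  i=2: ✗ (no rhs in [4,4])
  i=3: ✓ (rhs at j=5; lhs holds on [3,4])
Positions where it holds: {3} → 1.

1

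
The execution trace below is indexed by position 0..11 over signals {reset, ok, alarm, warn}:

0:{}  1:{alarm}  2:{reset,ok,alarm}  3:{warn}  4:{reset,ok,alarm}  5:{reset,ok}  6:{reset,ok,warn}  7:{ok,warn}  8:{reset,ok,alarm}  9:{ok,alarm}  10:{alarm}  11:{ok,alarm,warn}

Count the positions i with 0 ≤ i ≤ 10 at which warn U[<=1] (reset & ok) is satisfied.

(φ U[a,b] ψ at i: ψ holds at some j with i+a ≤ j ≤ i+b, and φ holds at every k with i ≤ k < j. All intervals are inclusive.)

7

Evaluate at each i in [0,10]:
  i=0: ✗ (no rhs in [0,1])
  i=1: ✗ (lhs fails at k=1 before rhs at j=2)
  i=2: ✓ (rhs at j=2)
  i=3: ✓ (rhs at j=4; lhs holds on [3,3])
  i=4: ✓ (rhs at j=4)
  i=5: ✓ (rhs at j=5)
  i=6: ✓ (rhs at j=6)
  i=7: ✓ (rhs at j=8; lhs holds on [7,7])
  i=8: ✓ (rhs at j=8)
  i=9: ✗ (no rhs in [9,10])
  i=10: ✗ (no rhs in [10,11])
Positions where it holds: {2, 3, 4, 5, 6, 7, 8} → 7.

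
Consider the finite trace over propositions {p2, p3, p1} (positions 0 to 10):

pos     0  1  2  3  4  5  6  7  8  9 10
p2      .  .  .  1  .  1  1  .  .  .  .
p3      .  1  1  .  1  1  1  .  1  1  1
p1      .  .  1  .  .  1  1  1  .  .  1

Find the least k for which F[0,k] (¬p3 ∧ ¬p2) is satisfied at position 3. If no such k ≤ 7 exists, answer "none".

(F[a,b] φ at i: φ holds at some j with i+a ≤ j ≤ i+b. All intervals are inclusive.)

Scan j = 3,4,… for (¬p3 ∧ ¬p2):
  j=3: fails
  j=4: fails
  j=5: fails
  j=6: fails
  j=7: holds
First hit at j=7, so smallest k = 7-3 = 4.

4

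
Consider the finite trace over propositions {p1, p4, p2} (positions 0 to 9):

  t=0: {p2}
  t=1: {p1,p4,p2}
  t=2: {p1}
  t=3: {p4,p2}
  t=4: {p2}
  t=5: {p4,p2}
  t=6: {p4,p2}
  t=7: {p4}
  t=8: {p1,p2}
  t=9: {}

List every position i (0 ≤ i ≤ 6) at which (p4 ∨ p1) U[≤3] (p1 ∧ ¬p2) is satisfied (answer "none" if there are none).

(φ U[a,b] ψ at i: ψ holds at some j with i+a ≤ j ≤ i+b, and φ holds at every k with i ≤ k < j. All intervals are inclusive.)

Evaluate at each i in [0,6]:
  i=0: ✗ (lhs fails at k=0 before rhs at j=2)
  i=1: ✓ (rhs at j=2; lhs holds on [1,1])
  i=2: ✓ (rhs at j=2)
  i=3: ✗ (no rhs in [3,6])
  i=4: ✗ (no rhs in [4,7])
  i=5: ✗ (no rhs in [5,8])
  i=6: ✗ (no rhs in [6,9])

1, 2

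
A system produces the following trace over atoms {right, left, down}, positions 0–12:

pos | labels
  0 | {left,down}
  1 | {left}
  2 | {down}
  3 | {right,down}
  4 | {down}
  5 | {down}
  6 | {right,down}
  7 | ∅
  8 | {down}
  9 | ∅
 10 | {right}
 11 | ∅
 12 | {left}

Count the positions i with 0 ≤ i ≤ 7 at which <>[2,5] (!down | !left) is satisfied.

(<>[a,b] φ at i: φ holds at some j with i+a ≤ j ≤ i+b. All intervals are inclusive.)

8

Evaluate at each i in [0,7]:
  i=0: ✓ (witness j=2)
  i=1: ✓ (witness j=3)
  i=2: ✓ (witness j=4)
  i=3: ✓ (witness j=5)
  i=4: ✓ (witness j=6)
  i=5: ✓ (witness j=7)
  i=6: ✓ (witness j=8)
  i=7: ✓ (witness j=9)
Positions where it holds: {0, 1, 2, 3, 4, 5, 6, 7} → 8.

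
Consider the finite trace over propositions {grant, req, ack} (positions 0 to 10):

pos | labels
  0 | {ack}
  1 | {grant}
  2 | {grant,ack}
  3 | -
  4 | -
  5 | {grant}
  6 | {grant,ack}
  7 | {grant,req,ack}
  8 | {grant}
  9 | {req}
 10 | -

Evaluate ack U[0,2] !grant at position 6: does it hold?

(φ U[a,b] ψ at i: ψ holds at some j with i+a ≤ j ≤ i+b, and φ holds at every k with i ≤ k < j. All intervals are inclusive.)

False

Need some j in [6,8] with !grant, and ack at every k in [6,j-1].
  j=6: !grant false.
  j=7: !grant false.
  j=8: !grant false.
No j in the window works → until fails.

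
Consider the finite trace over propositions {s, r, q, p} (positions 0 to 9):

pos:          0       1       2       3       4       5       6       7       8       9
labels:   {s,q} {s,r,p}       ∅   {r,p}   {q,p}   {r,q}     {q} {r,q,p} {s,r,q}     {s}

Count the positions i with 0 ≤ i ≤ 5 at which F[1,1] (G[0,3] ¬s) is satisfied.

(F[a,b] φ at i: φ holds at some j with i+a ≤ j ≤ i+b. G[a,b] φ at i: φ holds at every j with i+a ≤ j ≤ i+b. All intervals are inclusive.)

3

Evaluate at each i in [0,5]:
  i=0: ✗ (none in [1,1])
  i=1: ✓ (witness j=2)
  i=2: ✓ (witness j=3)
  i=3: ✓ (witness j=4)
  i=4: ✗ (none in [5,5])
  i=5: ✗ (none in [6,6])
Positions where it holds: {1, 2, 3} → 3.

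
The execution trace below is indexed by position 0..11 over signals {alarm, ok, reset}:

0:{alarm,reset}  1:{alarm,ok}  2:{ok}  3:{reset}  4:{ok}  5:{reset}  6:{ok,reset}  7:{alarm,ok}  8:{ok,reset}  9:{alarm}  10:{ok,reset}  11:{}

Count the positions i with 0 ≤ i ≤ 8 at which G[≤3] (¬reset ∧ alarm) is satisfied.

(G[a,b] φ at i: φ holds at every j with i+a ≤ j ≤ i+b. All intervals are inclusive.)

Evaluate at each i in [0,8]:
  i=0: ✗ (fails at j=0)
  i=1: ✗ (fails at j=2)
  i=2: ✗ (fails at j=2)
  i=3: ✗ (fails at j=3)
  i=4: ✗ (fails at j=4)
  i=5: ✗ (fails at j=5)
  i=6: ✗ (fails at j=6)
  i=7: ✗ (fails at j=8)
  i=8: ✗ (fails at j=8)
Positions where it holds: {} → 0.

0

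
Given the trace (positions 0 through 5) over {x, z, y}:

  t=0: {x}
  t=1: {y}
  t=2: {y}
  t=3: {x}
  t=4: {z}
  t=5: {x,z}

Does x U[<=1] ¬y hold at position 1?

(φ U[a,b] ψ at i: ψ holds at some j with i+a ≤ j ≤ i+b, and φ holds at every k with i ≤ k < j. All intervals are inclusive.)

Does not hold

Need some j in [1,2] with ¬y, and x at every k in [1,j-1].
  j=1: ¬y false.
  j=2: ¬y false.
No j in the window works → until fails.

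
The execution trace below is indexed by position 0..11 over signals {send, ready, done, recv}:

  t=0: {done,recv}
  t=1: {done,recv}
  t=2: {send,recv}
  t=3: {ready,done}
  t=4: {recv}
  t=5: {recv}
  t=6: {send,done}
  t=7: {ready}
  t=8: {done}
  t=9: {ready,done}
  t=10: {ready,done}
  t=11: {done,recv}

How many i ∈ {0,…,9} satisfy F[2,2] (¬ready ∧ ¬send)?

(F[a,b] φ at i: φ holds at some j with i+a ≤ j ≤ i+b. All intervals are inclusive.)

Evaluate at each i in [0,9]:
  i=0: ✗ (none in [2,2])
  i=1: ✗ (none in [3,3])
  i=2: ✓ (witness j=4)
  i=3: ✓ (witness j=5)
  i=4: ✗ (none in [6,6])
  i=5: ✗ (none in [7,7])
  i=6: ✓ (witness j=8)
  i=7: ✗ (none in [9,9])
  i=8: ✗ (none in [10,10])
  i=9: ✓ (witness j=11)
Positions where it holds: {2, 3, 6, 9} → 4.

4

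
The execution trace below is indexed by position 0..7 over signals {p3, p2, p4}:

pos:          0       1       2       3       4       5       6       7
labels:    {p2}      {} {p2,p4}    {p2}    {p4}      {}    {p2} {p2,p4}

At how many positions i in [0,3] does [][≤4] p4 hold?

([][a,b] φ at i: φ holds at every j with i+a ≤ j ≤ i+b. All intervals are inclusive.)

0

Evaluate at each i in [0,3]:
  i=0: ✗ (fails at j=0)
  i=1: ✗ (fails at j=1)
  i=2: ✗ (fails at j=3)
  i=3: ✗ (fails at j=3)
Positions where it holds: {} → 0.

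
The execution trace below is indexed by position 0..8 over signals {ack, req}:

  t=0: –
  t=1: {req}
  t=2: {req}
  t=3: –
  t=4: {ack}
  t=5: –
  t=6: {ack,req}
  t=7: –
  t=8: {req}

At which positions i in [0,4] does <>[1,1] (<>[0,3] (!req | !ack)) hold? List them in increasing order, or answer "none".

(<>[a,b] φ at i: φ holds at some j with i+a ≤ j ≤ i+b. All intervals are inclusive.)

0, 1, 2, 3, 4

Evaluate at each i in [0,4]:
  i=0: ✓ (witness j=1)
  i=1: ✓ (witness j=2)
  i=2: ✓ (witness j=3)
  i=3: ✓ (witness j=4)
  i=4: ✓ (witness j=5)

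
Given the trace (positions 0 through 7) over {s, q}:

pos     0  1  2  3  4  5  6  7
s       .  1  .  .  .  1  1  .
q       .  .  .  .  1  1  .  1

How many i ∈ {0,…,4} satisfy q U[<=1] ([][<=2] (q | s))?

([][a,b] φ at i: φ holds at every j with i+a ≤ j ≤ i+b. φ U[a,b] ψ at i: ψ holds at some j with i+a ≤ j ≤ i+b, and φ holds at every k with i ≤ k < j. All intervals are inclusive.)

1

Evaluate at each i in [0,4]:
  i=0: ✗ (no rhs in [0,1])
  i=1: ✗ (no rhs in [1,2])
  i=2: ✗ (no rhs in [2,3])
  i=3: ✗ (lhs fails at k=3 before rhs at j=4)
  i=4: ✓ (rhs at j=4)
Positions where it holds: {4} → 1.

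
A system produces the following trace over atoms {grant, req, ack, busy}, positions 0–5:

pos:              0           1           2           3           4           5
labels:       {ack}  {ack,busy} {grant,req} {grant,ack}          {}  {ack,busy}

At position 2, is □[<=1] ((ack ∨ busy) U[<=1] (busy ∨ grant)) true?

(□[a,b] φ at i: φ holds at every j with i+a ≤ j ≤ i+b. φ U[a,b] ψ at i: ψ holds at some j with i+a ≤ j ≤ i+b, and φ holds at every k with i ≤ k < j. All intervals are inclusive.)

True

Check ((ack ∨ busy) U[<=1] (busy ∨ grant)) at every j in [2,3]:
  j=2: holds
  j=3: holds
All positions satisfy it → formula holds.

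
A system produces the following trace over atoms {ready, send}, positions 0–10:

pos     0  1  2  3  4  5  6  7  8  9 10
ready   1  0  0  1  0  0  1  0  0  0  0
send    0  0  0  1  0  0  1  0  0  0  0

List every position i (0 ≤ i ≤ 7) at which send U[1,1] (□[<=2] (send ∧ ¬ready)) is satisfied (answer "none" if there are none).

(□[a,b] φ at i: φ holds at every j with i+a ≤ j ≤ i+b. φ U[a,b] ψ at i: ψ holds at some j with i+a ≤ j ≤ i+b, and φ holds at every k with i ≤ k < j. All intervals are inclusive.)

Evaluate at each i in [0,7]:
  i=0: ✗ (no rhs in [1,1])
  i=1: ✗ (no rhs in [2,2])
  i=2: ✗ (no rhs in [3,3])
  i=3: ✗ (no rhs in [4,4])
  i=4: ✗ (no rhs in [5,5])
  i=5: ✗ (no rhs in [6,6])
  i=6: ✗ (no rhs in [7,7])
  i=7: ✗ (no rhs in [8,8])

none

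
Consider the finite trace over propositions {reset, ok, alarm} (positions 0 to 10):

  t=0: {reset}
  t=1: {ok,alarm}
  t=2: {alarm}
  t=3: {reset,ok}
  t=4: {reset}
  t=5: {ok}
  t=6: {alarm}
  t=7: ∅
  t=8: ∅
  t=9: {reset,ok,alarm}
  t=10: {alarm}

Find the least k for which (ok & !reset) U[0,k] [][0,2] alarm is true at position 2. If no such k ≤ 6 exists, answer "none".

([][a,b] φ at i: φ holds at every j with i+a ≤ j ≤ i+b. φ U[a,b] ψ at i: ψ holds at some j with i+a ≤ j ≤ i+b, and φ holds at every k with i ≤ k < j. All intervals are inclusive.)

none

Need earliest j ≥ 2 with [][0,2] alarm, and (ok & !reset) at every k in [2,j-1].
  j=2: rhs fails.
  j=3: rhs fails.
  j=4: rhs fails.
  j=5: rhs fails.
  j=6: rhs fails.
  j=7: rhs fails.
  j=8: rhs fails.
No witness within the range → none.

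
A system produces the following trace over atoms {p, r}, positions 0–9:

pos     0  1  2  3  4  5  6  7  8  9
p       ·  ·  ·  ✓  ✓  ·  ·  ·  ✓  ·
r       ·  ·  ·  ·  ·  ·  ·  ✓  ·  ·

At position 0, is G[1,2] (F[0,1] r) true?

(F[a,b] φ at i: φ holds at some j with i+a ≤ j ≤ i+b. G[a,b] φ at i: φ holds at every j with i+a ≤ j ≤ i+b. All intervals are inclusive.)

Check F[0,1] r at every j in [1,2]:
  j=1: fails (none in [1,2])
  j=2: fails (none in [2,3])
Fails at j=1 → formula fails.

No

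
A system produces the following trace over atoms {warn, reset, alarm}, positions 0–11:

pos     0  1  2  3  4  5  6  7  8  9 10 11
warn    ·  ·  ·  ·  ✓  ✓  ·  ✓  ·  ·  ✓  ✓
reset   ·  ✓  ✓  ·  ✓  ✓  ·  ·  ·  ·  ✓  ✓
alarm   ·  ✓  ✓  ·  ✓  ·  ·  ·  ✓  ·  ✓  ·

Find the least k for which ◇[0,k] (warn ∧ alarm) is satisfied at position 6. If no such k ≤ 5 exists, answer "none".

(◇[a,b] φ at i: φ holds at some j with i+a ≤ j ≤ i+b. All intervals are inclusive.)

4

Scan j = 6,7,… for (warn ∧ alarm):
  j=6: fails
  j=7: fails
  j=8: fails
  j=9: fails
  j=10: holds
First hit at j=10, so smallest k = 10-6 = 4.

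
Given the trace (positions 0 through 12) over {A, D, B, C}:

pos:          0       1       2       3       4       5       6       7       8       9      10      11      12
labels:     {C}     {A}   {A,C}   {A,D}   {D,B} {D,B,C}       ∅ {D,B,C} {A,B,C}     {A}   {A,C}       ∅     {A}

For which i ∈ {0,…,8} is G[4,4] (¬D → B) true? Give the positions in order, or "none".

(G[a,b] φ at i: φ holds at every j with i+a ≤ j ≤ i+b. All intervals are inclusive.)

0, 1, 3, 4

Evaluate at each i in [0,8]:
  i=0: ✓ (all of [4,4])
  i=1: ✓ (all of [5,5])
  i=2: ✗ (fails at j=6)
  i=3: ✓ (all of [7,7])
  i=4: ✓ (all of [8,8])
  i=5: ✗ (fails at j=9)
  i=6: ✗ (fails at j=10)
  i=7: ✗ (fails at j=11)
  i=8: ✗ (fails at j=12)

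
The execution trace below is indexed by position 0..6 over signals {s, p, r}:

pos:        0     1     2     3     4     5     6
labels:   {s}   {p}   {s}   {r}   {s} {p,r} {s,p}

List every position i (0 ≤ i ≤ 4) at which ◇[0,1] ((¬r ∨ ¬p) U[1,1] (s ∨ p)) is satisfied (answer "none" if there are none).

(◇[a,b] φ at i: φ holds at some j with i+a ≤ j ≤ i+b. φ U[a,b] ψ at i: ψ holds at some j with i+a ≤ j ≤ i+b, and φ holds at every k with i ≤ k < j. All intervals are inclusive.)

Evaluate at each i in [0,4]:
  i=0: ✓ (witness j=0)
  i=1: ✓ (witness j=1)
  i=2: ✓ (witness j=3)
  i=3: ✓ (witness j=3)
  i=4: ✓ (witness j=4)

0, 1, 2, 3, 4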